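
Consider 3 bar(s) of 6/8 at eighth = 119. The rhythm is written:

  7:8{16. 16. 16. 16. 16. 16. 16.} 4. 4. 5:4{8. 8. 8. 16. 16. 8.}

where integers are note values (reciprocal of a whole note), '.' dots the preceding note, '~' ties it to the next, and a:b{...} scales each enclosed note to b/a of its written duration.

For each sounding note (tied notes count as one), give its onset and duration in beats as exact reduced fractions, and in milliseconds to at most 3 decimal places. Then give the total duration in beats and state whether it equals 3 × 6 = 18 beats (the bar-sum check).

1) 0.0ms=0b +432.173ms=6/7b
2) 432.173ms=6/7b +432.173ms=6/7b
3) 864.346ms=12/7b +432.173ms=6/7b
4) 1296.519ms=18/7b +432.173ms=6/7b
5) 1728.691ms=24/7b +432.173ms=6/7b
6) 2160.864ms=30/7b +432.173ms=6/7b
7) 2593.037ms=36/7b +432.173ms=6/7b
8) 3025.21ms=6b +1512.605ms=3b
9) 4537.815ms=9b +1512.605ms=3b
10) 6050.42ms=12b +605.042ms=6/5b
11) 6655.462ms=66/5b +605.042ms=6/5b
12) 7260.504ms=72/5b +605.042ms=6/5b
13) 7865.546ms=78/5b +302.521ms=3/5b
14) 8168.067ms=81/5b +302.521ms=3/5b
15) 8470.588ms=84/5b +605.042ms=6/5b
Σ=18b of 18 (119bpm 6/8) — PASS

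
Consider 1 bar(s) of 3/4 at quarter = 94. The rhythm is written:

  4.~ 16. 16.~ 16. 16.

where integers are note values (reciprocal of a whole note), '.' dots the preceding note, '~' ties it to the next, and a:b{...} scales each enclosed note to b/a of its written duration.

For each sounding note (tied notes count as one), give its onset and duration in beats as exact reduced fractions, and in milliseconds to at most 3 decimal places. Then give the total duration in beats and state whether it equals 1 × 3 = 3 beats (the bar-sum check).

1) 0.0ms=0b +1196.809ms=15/8b
2) 1196.809ms=15/8b +478.723ms=3/4b
3) 1675.532ms=21/8b +239.362ms=3/8b
Σ=3b of 3 (94bpm 3/4) — PASS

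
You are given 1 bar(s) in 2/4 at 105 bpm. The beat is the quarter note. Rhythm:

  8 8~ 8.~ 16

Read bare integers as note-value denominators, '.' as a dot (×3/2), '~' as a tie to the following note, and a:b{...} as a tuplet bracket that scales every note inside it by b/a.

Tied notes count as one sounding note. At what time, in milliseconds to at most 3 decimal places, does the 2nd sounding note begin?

1. 0.0ms @ 0 + 285.714ms (1/2)
2. 285.714ms @ 1/2 + 857.143ms (3/2)

note 2 onset = 1/2b = 285.714ms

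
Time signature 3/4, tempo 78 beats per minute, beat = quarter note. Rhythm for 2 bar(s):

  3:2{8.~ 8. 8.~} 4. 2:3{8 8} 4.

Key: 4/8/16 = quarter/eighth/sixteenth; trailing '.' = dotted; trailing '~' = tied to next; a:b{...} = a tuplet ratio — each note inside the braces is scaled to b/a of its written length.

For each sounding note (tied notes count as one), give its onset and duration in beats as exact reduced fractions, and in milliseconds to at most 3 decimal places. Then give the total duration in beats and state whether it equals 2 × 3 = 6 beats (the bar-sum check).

1) 0.0ms=0b +769.231ms=1b
2) 769.231ms=1b +1538.462ms=2b
3) 2307.692ms=3b +576.923ms=3/4b
4) 2884.615ms=15/4b +576.923ms=3/4b
5) 3461.538ms=9/2b +1153.846ms=3/2b
Σ=6b of 6 (78bpm 3/4) — PASS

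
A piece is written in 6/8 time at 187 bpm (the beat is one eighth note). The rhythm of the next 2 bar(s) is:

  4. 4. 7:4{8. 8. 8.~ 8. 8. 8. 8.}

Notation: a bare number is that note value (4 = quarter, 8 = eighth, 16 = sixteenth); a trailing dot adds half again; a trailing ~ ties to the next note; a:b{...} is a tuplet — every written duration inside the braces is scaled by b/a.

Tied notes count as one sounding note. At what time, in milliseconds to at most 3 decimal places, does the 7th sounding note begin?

note 7 onset = 72/7b = 3300.229ms

1. 0.0ms @ 0 + 962.567ms (3)
2. 962.567ms @ 3 + 962.567ms (3)
3. 1925.134ms @ 6 + 275.019ms (6/7)
4. 2200.153ms @ 48/7 + 275.019ms (6/7)
5. 2475.172ms @ 54/7 + 550.038ms (12/7)
6. 3025.21ms @ 66/7 + 275.019ms (6/7)
7. 3300.229ms @ 72/7 + 275.019ms (6/7)
8. 3575.248ms @ 78/7 + 275.019ms (6/7)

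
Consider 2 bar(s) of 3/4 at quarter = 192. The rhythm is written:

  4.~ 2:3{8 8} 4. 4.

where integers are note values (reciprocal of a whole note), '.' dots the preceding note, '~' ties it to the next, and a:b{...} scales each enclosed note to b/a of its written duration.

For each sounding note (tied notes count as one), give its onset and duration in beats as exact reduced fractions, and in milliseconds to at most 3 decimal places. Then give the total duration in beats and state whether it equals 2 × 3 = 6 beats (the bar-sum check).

1) 0.0ms=0b +703.125ms=9/4b
2) 703.125ms=9/4b +234.375ms=3/4b
3) 937.5ms=3b +468.75ms=3/2b
4) 1406.25ms=9/2b +468.75ms=3/2b
Σ=6b of 6 (192bpm 3/4) — PASS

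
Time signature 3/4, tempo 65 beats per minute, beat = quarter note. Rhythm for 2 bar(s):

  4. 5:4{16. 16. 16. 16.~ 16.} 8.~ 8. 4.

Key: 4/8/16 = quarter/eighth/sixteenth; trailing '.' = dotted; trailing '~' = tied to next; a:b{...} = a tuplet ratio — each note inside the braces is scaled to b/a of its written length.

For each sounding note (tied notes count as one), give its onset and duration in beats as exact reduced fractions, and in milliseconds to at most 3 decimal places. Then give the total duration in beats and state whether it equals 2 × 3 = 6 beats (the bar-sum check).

1) 0.0ms=0b +1384.615ms=3/2b
2) 1384.615ms=3/2b +276.923ms=3/10b
3) 1661.538ms=9/5b +276.923ms=3/10b
4) 1938.462ms=21/10b +276.923ms=3/10b
5) 2215.385ms=12/5b +553.846ms=3/5b
6) 2769.231ms=3b +1384.615ms=3/2b
7) 4153.846ms=9/2b +1384.615ms=3/2b
Σ=6b of 6 (65bpm 3/4) — PASS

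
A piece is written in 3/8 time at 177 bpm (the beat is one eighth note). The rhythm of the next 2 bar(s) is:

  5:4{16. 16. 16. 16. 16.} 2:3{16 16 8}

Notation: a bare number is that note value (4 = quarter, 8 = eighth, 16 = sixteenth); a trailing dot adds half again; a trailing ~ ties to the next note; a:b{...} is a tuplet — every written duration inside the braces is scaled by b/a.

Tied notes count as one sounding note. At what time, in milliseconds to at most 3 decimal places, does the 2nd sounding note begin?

note 2 onset = 3/5b = 203.39ms

1. 0.0ms @ 0 + 203.39ms (3/5)
2. 203.39ms @ 3/5 + 203.39ms (3/5)
3. 406.78ms @ 6/5 + 203.39ms (3/5)
4. 610.169ms @ 9/5 + 203.39ms (3/5)
5. 813.559ms @ 12/5 + 203.39ms (3/5)
6. 1016.949ms @ 3 + 254.237ms (3/4)
7. 1271.186ms @ 15/4 + 254.237ms (3/4)
8. 1525.424ms @ 9/2 + 508.475ms (3/2)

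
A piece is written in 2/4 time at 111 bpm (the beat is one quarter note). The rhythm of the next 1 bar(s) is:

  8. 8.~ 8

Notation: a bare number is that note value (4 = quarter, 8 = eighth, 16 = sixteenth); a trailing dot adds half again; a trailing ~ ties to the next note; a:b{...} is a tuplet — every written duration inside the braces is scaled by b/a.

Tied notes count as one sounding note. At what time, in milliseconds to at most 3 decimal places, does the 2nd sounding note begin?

note 2 onset = 3/4b = 405.405ms

1. 0.0ms @ 0 + 405.405ms (3/4)
2. 405.405ms @ 3/4 + 675.676ms (5/4)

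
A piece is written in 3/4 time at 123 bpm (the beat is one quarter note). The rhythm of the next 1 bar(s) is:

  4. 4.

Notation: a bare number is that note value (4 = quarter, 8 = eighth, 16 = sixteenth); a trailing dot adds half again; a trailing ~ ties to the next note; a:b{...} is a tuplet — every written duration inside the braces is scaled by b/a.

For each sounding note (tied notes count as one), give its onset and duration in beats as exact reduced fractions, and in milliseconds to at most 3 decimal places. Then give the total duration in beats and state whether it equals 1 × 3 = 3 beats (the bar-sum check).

1) 0.0ms=0b +731.707ms=3/2b
2) 731.707ms=3/2b +731.707ms=3/2b
Σ=3b of 3 (123bpm 3/4) — PASS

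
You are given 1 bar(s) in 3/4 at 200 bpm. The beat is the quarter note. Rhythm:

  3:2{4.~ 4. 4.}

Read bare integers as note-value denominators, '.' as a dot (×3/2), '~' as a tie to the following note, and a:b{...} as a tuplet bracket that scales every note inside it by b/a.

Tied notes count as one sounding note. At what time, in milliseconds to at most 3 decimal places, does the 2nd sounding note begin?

note 2 onset = 2b = 600.0ms

1. 0.0ms @ 0 + 600.0ms (2)
2. 600.0ms @ 2 + 300.0ms (1)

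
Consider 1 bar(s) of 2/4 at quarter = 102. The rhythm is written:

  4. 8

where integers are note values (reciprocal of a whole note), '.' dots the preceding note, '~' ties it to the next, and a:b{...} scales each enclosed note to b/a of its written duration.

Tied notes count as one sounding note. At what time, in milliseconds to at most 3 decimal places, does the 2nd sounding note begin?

note 2 onset = 3/2b = 882.353ms

1. 0.0ms @ 0 + 882.353ms (3/2)
2. 882.353ms @ 3/2 + 294.118ms (1/2)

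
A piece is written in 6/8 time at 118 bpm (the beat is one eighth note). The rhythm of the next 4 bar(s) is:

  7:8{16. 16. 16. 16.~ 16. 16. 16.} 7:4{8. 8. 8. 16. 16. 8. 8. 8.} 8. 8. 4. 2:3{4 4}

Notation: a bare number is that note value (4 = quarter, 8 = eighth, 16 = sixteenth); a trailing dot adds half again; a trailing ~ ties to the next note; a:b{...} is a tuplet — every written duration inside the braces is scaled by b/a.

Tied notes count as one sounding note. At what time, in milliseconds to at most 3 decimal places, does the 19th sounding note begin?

note 19 onset = 21b = 10677.966ms

1. 0.0ms @ 0 + 435.835ms (6/7)
2. 435.835ms @ 6/7 + 435.835ms (6/7)
3. 871.671ms @ 12/7 + 435.835ms (6/7)
4. 1307.506ms @ 18/7 + 871.671ms (12/7)
5. 2179.177ms @ 30/7 + 435.835ms (6/7)
6. 2615.012ms @ 36/7 + 435.835ms (6/7)
7. 3050.847ms @ 6 + 435.835ms (6/7)
8. 3486.683ms @ 48/7 + 435.835ms (6/7)
9. 3922.518ms @ 54/7 + 435.835ms (6/7)
10. 4358.354ms @ 60/7 + 217.918ms (3/7)
11. 4576.271ms @ 9 + 217.918ms (3/7)
12. 4794.189ms @ 66/7 + 435.835ms (6/7)
13. 5230.024ms @ 72/7 + 435.835ms (6/7)
14. 5665.86ms @ 78/7 + 435.835ms (6/7)
15. 6101.695ms @ 12 + 762.712ms (3/2)
16. 6864.407ms @ 27/2 + 762.712ms (3/2)
17. 7627.119ms @ 15 + 1525.424ms (3)
18. 9152.542ms @ 18 + 1525.424ms (3)
19. 10677.966ms @ 21 + 1525.424ms (3)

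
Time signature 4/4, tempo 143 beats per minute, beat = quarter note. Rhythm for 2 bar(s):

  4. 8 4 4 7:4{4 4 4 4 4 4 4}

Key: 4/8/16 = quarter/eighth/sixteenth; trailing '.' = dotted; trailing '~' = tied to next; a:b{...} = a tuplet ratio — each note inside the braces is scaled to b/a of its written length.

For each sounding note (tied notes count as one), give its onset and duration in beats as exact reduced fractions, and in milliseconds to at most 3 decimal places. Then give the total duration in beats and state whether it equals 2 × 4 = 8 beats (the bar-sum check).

1) 0.0ms=0b +629.371ms=3/2b
2) 629.371ms=3/2b +209.79ms=1/2b
3) 839.161ms=2b +419.58ms=1b
4) 1258.741ms=3b +419.58ms=1b
5) 1678.322ms=4b +239.76ms=4/7b
6) 1918.082ms=32/7b +239.76ms=4/7b
7) 2157.842ms=36/7b +239.76ms=4/7b
8) 2397.602ms=40/7b +239.76ms=4/7b
9) 2637.363ms=44/7b +239.76ms=4/7b
10) 2877.123ms=48/7b +239.76ms=4/7b
11) 3116.883ms=52/7b +239.76ms=4/7b
Σ=8b of 8 (143bpm 4/4) — PASS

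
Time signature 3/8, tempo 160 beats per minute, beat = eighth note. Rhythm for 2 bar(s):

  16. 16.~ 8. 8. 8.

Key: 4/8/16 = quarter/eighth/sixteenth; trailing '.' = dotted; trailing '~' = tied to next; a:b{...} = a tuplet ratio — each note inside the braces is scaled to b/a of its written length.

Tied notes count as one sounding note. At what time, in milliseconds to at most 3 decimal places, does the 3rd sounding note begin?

1. 0.0ms @ 0 + 281.25ms (3/4)
2. 281.25ms @ 3/4 + 843.75ms (9/4)
3. 1125.0ms @ 3 + 562.5ms (3/2)
4. 1687.5ms @ 9/2 + 562.5ms (3/2)

note 3 onset = 3b = 1125.0ms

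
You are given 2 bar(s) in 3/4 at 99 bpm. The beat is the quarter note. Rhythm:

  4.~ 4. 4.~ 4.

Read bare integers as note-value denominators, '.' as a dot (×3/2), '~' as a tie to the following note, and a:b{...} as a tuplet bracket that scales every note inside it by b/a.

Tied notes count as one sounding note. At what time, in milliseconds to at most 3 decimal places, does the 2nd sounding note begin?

1. 0.0ms @ 0 + 1818.182ms (3)
2. 1818.182ms @ 3 + 1818.182ms (3)

note 2 onset = 3b = 1818.182ms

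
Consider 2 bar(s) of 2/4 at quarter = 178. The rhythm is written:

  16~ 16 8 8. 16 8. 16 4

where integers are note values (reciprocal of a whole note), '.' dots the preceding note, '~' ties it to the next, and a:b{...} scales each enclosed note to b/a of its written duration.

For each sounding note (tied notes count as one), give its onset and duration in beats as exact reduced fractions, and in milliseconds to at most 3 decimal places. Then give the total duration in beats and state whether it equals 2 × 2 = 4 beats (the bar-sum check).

1) 0.0ms=0b +168.539ms=1/2b
2) 168.539ms=1/2b +168.539ms=1/2b
3) 337.079ms=1b +252.809ms=3/4b
4) 589.888ms=7/4b +84.27ms=1/4b
5) 674.157ms=2b +252.809ms=3/4b
6) 926.966ms=11/4b +84.27ms=1/4b
7) 1011.236ms=3b +337.079ms=1b
Σ=4b of 4 (178bpm 2/4) — PASS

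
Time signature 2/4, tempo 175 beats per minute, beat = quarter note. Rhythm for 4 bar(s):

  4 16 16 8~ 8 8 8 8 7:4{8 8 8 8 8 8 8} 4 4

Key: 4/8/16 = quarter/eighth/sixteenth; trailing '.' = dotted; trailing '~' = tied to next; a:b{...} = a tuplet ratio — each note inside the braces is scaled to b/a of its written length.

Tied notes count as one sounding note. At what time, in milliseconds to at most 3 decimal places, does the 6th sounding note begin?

1. 0.0ms @ 0 + 342.857ms (1)
2. 342.857ms @ 1 + 85.714ms (1/4)
3. 428.571ms @ 5/4 + 85.714ms (1/4)
4. 514.286ms @ 3/2 + 342.857ms (1)
5. 857.143ms @ 5/2 + 171.429ms (1/2)
6. 1028.571ms @ 3 + 171.429ms (1/2)
7. 1200.0ms @ 7/2 + 171.429ms (1/2)
8. 1371.429ms @ 4 + 97.959ms (2/7)
9. 1469.388ms @ 30/7 + 97.959ms (2/7)
10. 1567.347ms @ 32/7 + 97.959ms (2/7)
11. 1665.306ms @ 34/7 + 97.959ms (2/7)
12. 1763.265ms @ 36/7 + 97.959ms (2/7)
13. 1861.224ms @ 38/7 + 97.959ms (2/7)
14. 1959.184ms @ 40/7 + 97.959ms (2/7)
15. 2057.143ms @ 6 + 342.857ms (1)
16. 2400.0ms @ 7 + 342.857ms (1)

note 6 onset = 3b = 1028.571ms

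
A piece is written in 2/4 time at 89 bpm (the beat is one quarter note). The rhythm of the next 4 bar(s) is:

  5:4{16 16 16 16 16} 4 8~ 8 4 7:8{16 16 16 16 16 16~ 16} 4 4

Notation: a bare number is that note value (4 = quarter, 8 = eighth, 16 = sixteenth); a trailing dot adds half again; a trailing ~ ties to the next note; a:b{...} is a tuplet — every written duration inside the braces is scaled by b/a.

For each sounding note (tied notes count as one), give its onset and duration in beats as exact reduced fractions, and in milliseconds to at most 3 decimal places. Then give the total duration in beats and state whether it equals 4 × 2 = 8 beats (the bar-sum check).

1) 0.0ms=0b +134.831ms=1/5b
2) 134.831ms=1/5b +134.831ms=1/5b
3) 269.663ms=2/5b +134.831ms=1/5b
4) 404.494ms=3/5b +134.831ms=1/5b
5) 539.326ms=4/5b +134.831ms=1/5b
6) 674.157ms=1b +674.157ms=1b
7) 1348.315ms=2b +674.157ms=1b
8) 2022.472ms=3b +674.157ms=1b
9) 2696.629ms=4b +192.616ms=2/7b
10) 2889.246ms=30/7b +192.616ms=2/7b
11) 3081.862ms=32/7b +192.616ms=2/7b
12) 3274.478ms=34/7b +192.616ms=2/7b
13) 3467.095ms=36/7b +192.616ms=2/7b
14) 3659.711ms=38/7b +385.233ms=4/7b
15) 4044.944ms=6b +674.157ms=1b
16) 4719.101ms=7b +674.157ms=1b
Σ=8b of 8 (89bpm 2/4) — PASS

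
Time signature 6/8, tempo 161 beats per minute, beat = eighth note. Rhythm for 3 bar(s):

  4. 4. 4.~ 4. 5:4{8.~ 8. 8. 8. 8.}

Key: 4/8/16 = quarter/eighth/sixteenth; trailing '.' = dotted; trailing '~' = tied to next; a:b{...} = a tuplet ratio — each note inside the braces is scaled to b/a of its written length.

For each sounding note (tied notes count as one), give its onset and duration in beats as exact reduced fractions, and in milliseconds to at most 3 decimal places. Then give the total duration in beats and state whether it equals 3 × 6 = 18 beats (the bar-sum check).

1) 0.0ms=0b +1118.012ms=3b
2) 1118.012ms=3b +1118.012ms=3b
3) 2236.025ms=6b +2236.025ms=6b
4) 4472.05ms=12b +894.41ms=12/5b
5) 5366.46ms=72/5b +447.205ms=6/5b
6) 5813.665ms=78/5b +447.205ms=6/5b
7) 6260.87ms=84/5b +447.205ms=6/5b
Σ=18b of 18 (161bpm 6/8) — PASS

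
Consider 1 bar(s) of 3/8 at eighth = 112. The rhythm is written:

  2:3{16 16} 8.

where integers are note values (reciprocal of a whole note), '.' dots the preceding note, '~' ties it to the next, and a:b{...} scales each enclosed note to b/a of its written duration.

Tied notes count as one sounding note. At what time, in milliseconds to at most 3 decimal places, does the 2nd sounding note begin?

note 2 onset = 3/4b = 401.786ms

1. 0.0ms @ 0 + 401.786ms (3/4)
2. 401.786ms @ 3/4 + 401.786ms (3/4)
3. 803.571ms @ 3/2 + 803.571ms (3/2)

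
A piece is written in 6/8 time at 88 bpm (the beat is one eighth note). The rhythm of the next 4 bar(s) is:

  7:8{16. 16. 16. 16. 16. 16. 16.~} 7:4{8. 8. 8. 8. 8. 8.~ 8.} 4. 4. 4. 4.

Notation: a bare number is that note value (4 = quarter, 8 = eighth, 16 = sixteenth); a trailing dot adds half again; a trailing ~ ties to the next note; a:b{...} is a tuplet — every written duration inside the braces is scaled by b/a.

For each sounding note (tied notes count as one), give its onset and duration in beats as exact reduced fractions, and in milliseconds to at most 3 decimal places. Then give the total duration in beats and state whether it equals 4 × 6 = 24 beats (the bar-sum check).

1) 0.0ms=0b +584.416ms=6/7b
2) 584.416ms=6/7b +584.416ms=6/7b
3) 1168.831ms=12/7b +584.416ms=6/7b
4) 1753.247ms=18/7b +584.416ms=6/7b
5) 2337.662ms=24/7b +584.416ms=6/7b
6) 2922.078ms=30/7b +584.416ms=6/7b
7) 3506.494ms=36/7b +1168.831ms=12/7b
8) 4675.325ms=48/7b +584.416ms=6/7b
9) 5259.74ms=54/7b +584.416ms=6/7b
10) 5844.156ms=60/7b +584.416ms=6/7b
11) 6428.571ms=66/7b +584.416ms=6/7b
12) 7012.987ms=72/7b +1168.831ms=12/7b
13) 8181.818ms=12b +2045.455ms=3b
14) 10227.273ms=15b +2045.455ms=3b
15) 12272.727ms=18b +2045.455ms=3b
16) 14318.182ms=21b +2045.455ms=3b
Σ=24b of 24 (88bpm 6/8) — PASS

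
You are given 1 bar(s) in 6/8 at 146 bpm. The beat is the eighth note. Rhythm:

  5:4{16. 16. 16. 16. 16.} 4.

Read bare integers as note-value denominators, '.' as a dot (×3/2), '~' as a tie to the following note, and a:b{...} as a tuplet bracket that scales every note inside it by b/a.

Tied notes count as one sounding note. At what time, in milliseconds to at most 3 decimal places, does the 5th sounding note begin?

note 5 onset = 12/5b = 986.301ms

1. 0.0ms @ 0 + 246.575ms (3/5)
2. 246.575ms @ 3/5 + 246.575ms (3/5)
3. 493.151ms @ 6/5 + 246.575ms (3/5)
4. 739.726ms @ 9/5 + 246.575ms (3/5)
5. 986.301ms @ 12/5 + 246.575ms (3/5)
6. 1232.877ms @ 3 + 1232.877ms (3)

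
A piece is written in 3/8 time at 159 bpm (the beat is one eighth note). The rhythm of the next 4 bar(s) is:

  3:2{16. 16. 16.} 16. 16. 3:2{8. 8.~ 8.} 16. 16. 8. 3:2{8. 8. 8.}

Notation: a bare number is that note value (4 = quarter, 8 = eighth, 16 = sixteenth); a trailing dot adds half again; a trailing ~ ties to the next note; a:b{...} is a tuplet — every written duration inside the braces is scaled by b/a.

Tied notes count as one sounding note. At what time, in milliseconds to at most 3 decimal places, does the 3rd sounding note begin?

note 3 onset = 1b = 377.358ms

1. 0.0ms @ 0 + 188.679ms (1/2)
2. 188.679ms @ 1/2 + 188.679ms (1/2)
3. 377.358ms @ 1 + 188.679ms (1/2)
4. 566.038ms @ 3/2 + 283.019ms (3/4)
5. 849.057ms @ 9/4 + 283.019ms (3/4)
6. 1132.075ms @ 3 + 377.358ms (1)
7. 1509.434ms @ 4 + 754.717ms (2)
8. 2264.151ms @ 6 + 283.019ms (3/4)
9. 2547.17ms @ 27/4 + 283.019ms (3/4)
10. 2830.189ms @ 15/2 + 566.038ms (3/2)
11. 3396.226ms @ 9 + 377.358ms (1)
12. 3773.585ms @ 10 + 377.358ms (1)
13. 4150.943ms @ 11 + 377.358ms (1)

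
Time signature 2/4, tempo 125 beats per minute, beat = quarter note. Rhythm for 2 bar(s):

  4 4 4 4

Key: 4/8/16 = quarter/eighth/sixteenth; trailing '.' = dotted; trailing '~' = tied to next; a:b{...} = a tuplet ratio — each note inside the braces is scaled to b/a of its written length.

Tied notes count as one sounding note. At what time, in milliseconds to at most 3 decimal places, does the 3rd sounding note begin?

note 3 onset = 2b = 960.0ms

1. 0.0ms @ 0 + 480.0ms (1)
2. 480.0ms @ 1 + 480.0ms (1)
3. 960.0ms @ 2 + 480.0ms (1)
4. 1440.0ms @ 3 + 480.0ms (1)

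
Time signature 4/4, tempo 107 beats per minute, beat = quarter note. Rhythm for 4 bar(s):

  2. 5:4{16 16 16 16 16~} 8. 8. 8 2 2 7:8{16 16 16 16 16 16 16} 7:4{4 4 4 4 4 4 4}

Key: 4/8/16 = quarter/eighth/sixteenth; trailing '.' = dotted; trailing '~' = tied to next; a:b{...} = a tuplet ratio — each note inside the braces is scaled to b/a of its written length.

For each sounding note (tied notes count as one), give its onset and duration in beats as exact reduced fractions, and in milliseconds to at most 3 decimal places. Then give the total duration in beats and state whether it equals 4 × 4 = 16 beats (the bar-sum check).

1) 0.0ms=0b +1682.243ms=3b
2) 1682.243ms=3b +112.15ms=1/5b
3) 1794.393ms=16/5b +112.15ms=1/5b
4) 1906.542ms=17/5b +112.15ms=1/5b
5) 2018.692ms=18/5b +112.15ms=1/5b
6) 2130.841ms=19/5b +532.71ms=19/20b
7) 2663.551ms=19/4b +420.561ms=3/4b
8) 3084.112ms=11/2b +280.374ms=1/2b
9) 3364.486ms=6b +1121.495ms=2b
10) 4485.981ms=8b +1121.495ms=2b
11) 5607.477ms=10b +160.214ms=2/7b
12) 5767.69ms=72/7b +160.214ms=2/7b
13) 5927.904ms=74/7b +160.214ms=2/7b
14) 6088.117ms=76/7b +160.214ms=2/7b
15) 6248.331ms=78/7b +160.214ms=2/7b
16) 6408.545ms=80/7b +160.214ms=2/7b
17) 6568.758ms=82/7b +160.214ms=2/7b
18) 6728.972ms=12b +320.427ms=4/7b
19) 7049.399ms=88/7b +320.427ms=4/7b
20) 7369.826ms=92/7b +320.427ms=4/7b
21) 7690.254ms=96/7b +320.427ms=4/7b
22) 8010.681ms=100/7b +320.427ms=4/7b
23) 8331.108ms=104/7b +320.427ms=4/7b
24) 8651.535ms=108/7b +320.427ms=4/7b
Σ=16b of 16 (107bpm 4/4) — PASS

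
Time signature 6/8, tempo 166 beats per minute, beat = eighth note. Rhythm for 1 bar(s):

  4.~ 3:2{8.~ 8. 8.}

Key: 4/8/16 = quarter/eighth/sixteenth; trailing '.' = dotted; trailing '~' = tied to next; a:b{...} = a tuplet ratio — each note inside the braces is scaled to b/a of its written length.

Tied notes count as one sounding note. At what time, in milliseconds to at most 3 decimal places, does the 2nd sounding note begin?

note 2 onset = 5b = 1807.229ms

1. 0.0ms @ 0 + 1807.229ms (5)
2. 1807.229ms @ 5 + 361.446ms (1)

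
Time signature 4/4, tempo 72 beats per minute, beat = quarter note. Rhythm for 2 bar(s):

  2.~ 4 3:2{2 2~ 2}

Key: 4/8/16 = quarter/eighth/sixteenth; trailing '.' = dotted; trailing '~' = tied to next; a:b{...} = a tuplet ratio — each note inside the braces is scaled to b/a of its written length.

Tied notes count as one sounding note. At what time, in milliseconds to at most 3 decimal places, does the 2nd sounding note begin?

1. 0.0ms @ 0 + 3333.333ms (4)
2. 3333.333ms @ 4 + 1111.111ms (4/3)
3. 4444.444ms @ 16/3 + 2222.222ms (8/3)

note 2 onset = 4b = 3333.333ms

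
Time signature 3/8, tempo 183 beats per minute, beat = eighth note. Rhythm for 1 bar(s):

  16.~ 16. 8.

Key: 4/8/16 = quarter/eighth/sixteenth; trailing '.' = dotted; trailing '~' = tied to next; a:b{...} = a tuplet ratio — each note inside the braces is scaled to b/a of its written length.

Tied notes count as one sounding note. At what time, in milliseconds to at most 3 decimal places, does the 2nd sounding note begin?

1. 0.0ms @ 0 + 491.803ms (3/2)
2. 491.803ms @ 3/2 + 491.803ms (3/2)

note 2 onset = 3/2b = 491.803ms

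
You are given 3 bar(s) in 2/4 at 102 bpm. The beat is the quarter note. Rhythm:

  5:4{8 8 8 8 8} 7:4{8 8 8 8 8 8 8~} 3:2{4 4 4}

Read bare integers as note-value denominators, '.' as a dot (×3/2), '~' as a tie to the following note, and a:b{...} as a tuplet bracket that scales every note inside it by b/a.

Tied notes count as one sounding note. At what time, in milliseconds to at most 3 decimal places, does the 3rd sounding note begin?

note 3 onset = 4/5b = 470.588ms

1. 0.0ms @ 0 + 235.294ms (2/5)
2. 235.294ms @ 2/5 + 235.294ms (2/5)
3. 470.588ms @ 4/5 + 235.294ms (2/5)
4. 705.882ms @ 6/5 + 235.294ms (2/5)
5. 941.176ms @ 8/5 + 235.294ms (2/5)
6. 1176.471ms @ 2 + 168.067ms (2/7)
7. 1344.538ms @ 16/7 + 168.067ms (2/7)
8. 1512.605ms @ 18/7 + 168.067ms (2/7)
9. 1680.672ms @ 20/7 + 168.067ms (2/7)
10. 1848.739ms @ 22/7 + 168.067ms (2/7)
11. 2016.807ms @ 24/7 + 168.067ms (2/7)
12. 2184.874ms @ 26/7 + 560.224ms (20/21)
13. 2745.098ms @ 14/3 + 392.157ms (2/3)
14. 3137.255ms @ 16/3 + 392.157ms (2/3)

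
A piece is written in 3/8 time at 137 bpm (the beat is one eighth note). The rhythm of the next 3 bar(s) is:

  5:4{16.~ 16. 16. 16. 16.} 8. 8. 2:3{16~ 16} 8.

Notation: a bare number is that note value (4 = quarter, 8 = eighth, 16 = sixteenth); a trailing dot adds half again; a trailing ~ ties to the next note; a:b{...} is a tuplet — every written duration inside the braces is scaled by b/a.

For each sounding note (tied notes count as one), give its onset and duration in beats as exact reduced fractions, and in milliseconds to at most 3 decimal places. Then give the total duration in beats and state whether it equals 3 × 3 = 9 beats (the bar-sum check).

1) 0.0ms=0b +525.547ms=6/5b
2) 525.547ms=6/5b +262.774ms=3/5b
3) 788.321ms=9/5b +262.774ms=3/5b
4) 1051.095ms=12/5b +262.774ms=3/5b
5) 1313.869ms=3b +656.934ms=3/2b
6) 1970.803ms=9/2b +656.934ms=3/2b
7) 2627.737ms=6b +656.934ms=3/2b
8) 3284.672ms=15/2b +656.934ms=3/2b
Σ=9b of 9 (137bpm 3/8) — PASS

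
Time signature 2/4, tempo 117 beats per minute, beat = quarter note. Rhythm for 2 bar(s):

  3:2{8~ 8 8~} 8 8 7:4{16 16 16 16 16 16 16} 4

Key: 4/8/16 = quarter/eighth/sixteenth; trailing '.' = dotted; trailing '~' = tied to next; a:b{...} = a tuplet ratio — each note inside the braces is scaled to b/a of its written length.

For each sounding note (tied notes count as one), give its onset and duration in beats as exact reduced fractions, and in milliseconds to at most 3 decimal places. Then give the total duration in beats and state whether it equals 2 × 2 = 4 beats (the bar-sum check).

1) 0.0ms=0b +341.88ms=2/3b
2) 341.88ms=2/3b +427.35ms=5/6b
3) 769.231ms=3/2b +256.41ms=1/2b
4) 1025.641ms=2b +73.26ms=1/7b
5) 1098.901ms=15/7b +73.26ms=1/7b
6) 1172.161ms=16/7b +73.26ms=1/7b
7) 1245.421ms=17/7b +73.26ms=1/7b
8) 1318.681ms=18/7b +73.26ms=1/7b
9) 1391.941ms=19/7b +73.26ms=1/7b
10) 1465.201ms=20/7b +73.26ms=1/7b
11) 1538.462ms=3b +512.821ms=1b
Σ=4b of 4 (117bpm 2/4) — PASS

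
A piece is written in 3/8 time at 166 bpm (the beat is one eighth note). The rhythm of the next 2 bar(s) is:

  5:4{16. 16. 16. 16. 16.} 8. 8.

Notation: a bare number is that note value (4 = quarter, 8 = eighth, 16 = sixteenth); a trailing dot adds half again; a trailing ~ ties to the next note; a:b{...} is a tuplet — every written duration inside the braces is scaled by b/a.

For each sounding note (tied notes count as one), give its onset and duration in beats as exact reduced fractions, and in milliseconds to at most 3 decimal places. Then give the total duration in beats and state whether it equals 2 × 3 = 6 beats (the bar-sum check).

1) 0.0ms=0b +216.867ms=3/5b
2) 216.867ms=3/5b +216.867ms=3/5b
3) 433.735ms=6/5b +216.867ms=3/5b
4) 650.602ms=9/5b +216.867ms=3/5b
5) 867.47ms=12/5b +216.867ms=3/5b
6) 1084.337ms=3b +542.169ms=3/2b
7) 1626.506ms=9/2b +542.169ms=3/2b
Σ=6b of 6 (166bpm 3/8) — PASS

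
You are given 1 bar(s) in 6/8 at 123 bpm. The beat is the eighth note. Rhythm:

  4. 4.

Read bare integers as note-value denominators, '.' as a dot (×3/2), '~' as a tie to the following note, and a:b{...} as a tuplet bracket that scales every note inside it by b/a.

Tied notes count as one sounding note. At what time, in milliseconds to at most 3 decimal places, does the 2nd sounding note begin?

1. 0.0ms @ 0 + 1463.415ms (3)
2. 1463.415ms @ 3 + 1463.415ms (3)

note 2 onset = 3b = 1463.415ms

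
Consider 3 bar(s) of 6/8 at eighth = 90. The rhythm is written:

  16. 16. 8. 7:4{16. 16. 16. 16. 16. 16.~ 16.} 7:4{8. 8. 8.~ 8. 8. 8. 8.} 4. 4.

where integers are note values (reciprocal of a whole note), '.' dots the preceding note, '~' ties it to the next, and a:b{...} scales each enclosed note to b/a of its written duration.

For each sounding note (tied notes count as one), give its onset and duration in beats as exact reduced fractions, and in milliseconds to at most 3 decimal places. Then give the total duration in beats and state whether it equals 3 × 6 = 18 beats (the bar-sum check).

1) 0.0ms=0b +500.0ms=3/4b
2) 500.0ms=3/4b +500.0ms=3/4b
3) 1000.0ms=3/2b +1000.0ms=3/2b
4) 2000.0ms=3b +285.714ms=3/7b
5) 2285.714ms=24/7b +285.714ms=3/7b
6) 2571.429ms=27/7b +285.714ms=3/7b
7) 2857.143ms=30/7b +285.714ms=3/7b
8) 3142.857ms=33/7b +285.714ms=3/7b
9) 3428.571ms=36/7b +571.429ms=6/7b
10) 4000.0ms=6b +571.429ms=6/7b
11) 4571.429ms=48/7b +571.429ms=6/7b
12) 5142.857ms=54/7b +1142.857ms=12/7b
13) 6285.714ms=66/7b +571.429ms=6/7b
14) 6857.143ms=72/7b +571.429ms=6/7b
15) 7428.571ms=78/7b +571.429ms=6/7b
16) 8000.0ms=12b +2000.0ms=3b
17) 10000.0ms=15b +2000.0ms=3b
Σ=18b of 18 (90bpm 6/8) — PASS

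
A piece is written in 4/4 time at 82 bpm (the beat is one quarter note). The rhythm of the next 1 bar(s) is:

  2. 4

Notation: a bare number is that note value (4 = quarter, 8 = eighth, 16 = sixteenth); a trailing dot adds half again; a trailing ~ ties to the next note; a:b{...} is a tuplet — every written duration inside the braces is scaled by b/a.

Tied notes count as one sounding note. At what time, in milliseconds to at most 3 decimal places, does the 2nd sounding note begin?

1. 0.0ms @ 0 + 2195.122ms (3)
2. 2195.122ms @ 3 + 731.707ms (1)

note 2 onset = 3b = 2195.122ms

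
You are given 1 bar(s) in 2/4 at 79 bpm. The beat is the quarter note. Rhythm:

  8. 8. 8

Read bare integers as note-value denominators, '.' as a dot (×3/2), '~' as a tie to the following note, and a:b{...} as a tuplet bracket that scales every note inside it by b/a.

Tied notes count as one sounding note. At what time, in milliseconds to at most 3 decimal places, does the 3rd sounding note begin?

note 3 onset = 3/2b = 1139.241ms

1. 0.0ms @ 0 + 569.62ms (3/4)
2. 569.62ms @ 3/4 + 569.62ms (3/4)
3. 1139.241ms @ 3/2 + 379.747ms (1/2)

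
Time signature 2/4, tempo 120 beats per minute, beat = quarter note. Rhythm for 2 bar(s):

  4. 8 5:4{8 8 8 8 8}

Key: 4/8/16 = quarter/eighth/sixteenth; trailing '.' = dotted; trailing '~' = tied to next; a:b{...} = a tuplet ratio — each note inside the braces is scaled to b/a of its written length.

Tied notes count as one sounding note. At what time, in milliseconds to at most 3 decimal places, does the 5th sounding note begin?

note 5 onset = 14/5b = 1400.0ms

1. 0.0ms @ 0 + 750.0ms (3/2)
2. 750.0ms @ 3/2 + 250.0ms (1/2)
3. 1000.0ms @ 2 + 200.0ms (2/5)
4. 1200.0ms @ 12/5 + 200.0ms (2/5)
5. 1400.0ms @ 14/5 + 200.0ms (2/5)
6. 1600.0ms @ 16/5 + 200.0ms (2/5)
7. 1800.0ms @ 18/5 + 200.0ms (2/5)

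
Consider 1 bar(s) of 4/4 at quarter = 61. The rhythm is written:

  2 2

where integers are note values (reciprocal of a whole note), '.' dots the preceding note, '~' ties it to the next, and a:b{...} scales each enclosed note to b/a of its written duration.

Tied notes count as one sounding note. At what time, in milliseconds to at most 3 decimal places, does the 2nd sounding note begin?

note 2 onset = 2b = 1967.213ms

1. 0.0ms @ 0 + 1967.213ms (2)
2. 1967.213ms @ 2 + 1967.213ms (2)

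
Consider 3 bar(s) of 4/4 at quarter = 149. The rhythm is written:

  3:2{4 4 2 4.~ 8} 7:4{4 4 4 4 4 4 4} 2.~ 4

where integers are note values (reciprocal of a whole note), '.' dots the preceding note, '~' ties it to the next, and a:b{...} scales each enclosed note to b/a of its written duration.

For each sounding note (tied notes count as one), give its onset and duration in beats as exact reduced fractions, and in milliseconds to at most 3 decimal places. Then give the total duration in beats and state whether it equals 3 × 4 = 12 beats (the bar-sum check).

1) 0.0ms=0b +268.456ms=2/3b
2) 268.456ms=2/3b +268.456ms=2/3b
3) 536.913ms=4/3b +536.913ms=4/3b
4) 1073.826ms=8/3b +536.913ms=4/3b
5) 1610.738ms=4b +230.105ms=4/7b
6) 1840.844ms=32/7b +230.105ms=4/7b
7) 2070.949ms=36/7b +230.105ms=4/7b
8) 2301.055ms=40/7b +230.105ms=4/7b
9) 2531.16ms=44/7b +230.105ms=4/7b
10) 2761.266ms=48/7b +230.105ms=4/7b
11) 2991.371ms=52/7b +230.105ms=4/7b
12) 3221.477ms=8b +1610.738ms=4b
Σ=12b of 12 (149bpm 4/4) — PASS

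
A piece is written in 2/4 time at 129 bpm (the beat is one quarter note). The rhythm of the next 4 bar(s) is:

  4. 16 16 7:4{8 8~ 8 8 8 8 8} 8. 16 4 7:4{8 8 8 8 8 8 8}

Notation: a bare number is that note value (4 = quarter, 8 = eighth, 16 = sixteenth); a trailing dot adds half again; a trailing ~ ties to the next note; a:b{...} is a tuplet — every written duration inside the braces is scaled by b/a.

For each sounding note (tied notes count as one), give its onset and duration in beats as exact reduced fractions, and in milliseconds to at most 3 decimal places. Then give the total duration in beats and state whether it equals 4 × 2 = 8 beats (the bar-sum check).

1) 0.0ms=0b +697.674ms=3/2b
2) 697.674ms=3/2b +116.279ms=1/4b
3) 813.953ms=7/4b +116.279ms=1/4b
4) 930.233ms=2b +132.89ms=2/7b
5) 1063.123ms=16/7b +265.781ms=4/7b
6) 1328.904ms=20/7b +132.89ms=2/7b
7) 1461.794ms=22/7b +132.89ms=2/7b
8) 1594.684ms=24/7b +132.89ms=2/7b
9) 1727.575ms=26/7b +132.89ms=2/7b
10) 1860.465ms=4b +348.837ms=3/4b
11) 2209.302ms=19/4b +116.279ms=1/4b
12) 2325.581ms=5b +465.116ms=1b
13) 2790.698ms=6b +132.89ms=2/7b
14) 2923.588ms=44/7b +132.89ms=2/7b
15) 3056.478ms=46/7b +132.89ms=2/7b
16) 3189.369ms=48/7b +132.89ms=2/7b
17) 3322.259ms=50/7b +132.89ms=2/7b
18) 3455.15ms=52/7b +132.89ms=2/7b
19) 3588.04ms=54/7b +132.89ms=2/7b
Σ=8b of 8 (129bpm 2/4) — PASS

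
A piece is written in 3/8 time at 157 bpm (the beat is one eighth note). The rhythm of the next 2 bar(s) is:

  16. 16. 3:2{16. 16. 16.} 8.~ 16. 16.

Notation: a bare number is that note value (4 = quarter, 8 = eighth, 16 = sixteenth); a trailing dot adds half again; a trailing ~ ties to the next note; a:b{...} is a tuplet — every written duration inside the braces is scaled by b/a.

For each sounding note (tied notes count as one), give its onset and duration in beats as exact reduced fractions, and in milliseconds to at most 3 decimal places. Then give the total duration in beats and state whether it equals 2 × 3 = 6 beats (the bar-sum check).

1) 0.0ms=0b +286.624ms=3/4b
2) 286.624ms=3/4b +286.624ms=3/4b
3) 573.248ms=3/2b +191.083ms=1/2b
4) 764.331ms=2b +191.083ms=1/2b
5) 955.414ms=5/2b +191.083ms=1/2b
6) 1146.497ms=3b +859.873ms=9/4b
7) 2006.369ms=21/4b +286.624ms=3/4b
Σ=6b of 6 (157bpm 3/8) — PASS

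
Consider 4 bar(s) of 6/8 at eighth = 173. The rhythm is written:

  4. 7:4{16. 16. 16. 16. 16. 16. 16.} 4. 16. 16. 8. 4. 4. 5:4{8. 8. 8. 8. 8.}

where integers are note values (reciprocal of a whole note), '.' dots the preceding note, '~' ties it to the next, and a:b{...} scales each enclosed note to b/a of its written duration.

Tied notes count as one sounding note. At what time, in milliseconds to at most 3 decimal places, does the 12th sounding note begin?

1. 0.0ms @ 0 + 1040.462ms (3)
2. 1040.462ms @ 3 + 148.637ms (3/7)
3. 1189.1ms @ 24/7 + 148.637ms (3/7)
4. 1337.737ms @ 27/7 + 148.637ms (3/7)
5. 1486.375ms @ 30/7 + 148.637ms (3/7)
6. 1635.012ms @ 33/7 + 148.637ms (3/7)
7. 1783.65ms @ 36/7 + 148.637ms (3/7)
8. 1932.287ms @ 39/7 + 148.637ms (3/7)
9. 2080.925ms @ 6 + 1040.462ms (3)
10. 3121.387ms @ 9 + 260.116ms (3/4)
11. 3381.503ms @ 39/4 + 260.116ms (3/4)
12. 3641.618ms @ 21/2 + 520.231ms (3/2)
13. 4161.85ms @ 12 + 1040.462ms (3)
14. 5202.312ms @ 15 + 1040.462ms (3)
15. 6242.775ms @ 18 + 416.185ms (6/5)
16. 6658.96ms @ 96/5 + 416.185ms (6/5)
17. 7075.145ms @ 102/5 + 416.185ms (6/5)
18. 7491.329ms @ 108/5 + 416.185ms (6/5)
19. 7907.514ms @ 114/5 + 416.185ms (6/5)

note 12 onset = 21/2b = 3641.618ms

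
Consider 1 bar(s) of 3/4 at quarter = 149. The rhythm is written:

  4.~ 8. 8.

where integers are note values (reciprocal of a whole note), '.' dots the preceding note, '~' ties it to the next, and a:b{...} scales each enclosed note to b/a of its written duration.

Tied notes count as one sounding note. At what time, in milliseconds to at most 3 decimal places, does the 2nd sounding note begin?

1. 0.0ms @ 0 + 906.04ms (9/4)
2. 906.04ms @ 9/4 + 302.013ms (3/4)

note 2 onset = 9/4b = 906.04ms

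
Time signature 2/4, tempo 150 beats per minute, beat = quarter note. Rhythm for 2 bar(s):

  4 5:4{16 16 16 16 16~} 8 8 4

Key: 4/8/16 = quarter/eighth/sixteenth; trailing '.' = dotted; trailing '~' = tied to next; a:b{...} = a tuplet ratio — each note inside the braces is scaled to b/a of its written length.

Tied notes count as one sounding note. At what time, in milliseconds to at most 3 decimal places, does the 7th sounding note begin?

note 7 onset = 5/2b = 1000.0ms

1. 0.0ms @ 0 + 400.0ms (1)
2. 400.0ms @ 1 + 80.0ms (1/5)
3. 480.0ms @ 6/5 + 80.0ms (1/5)
4. 560.0ms @ 7/5 + 80.0ms (1/5)
5. 640.0ms @ 8/5 + 80.0ms (1/5)
6. 720.0ms @ 9/5 + 280.0ms (7/10)
7. 1000.0ms @ 5/2 + 200.0ms (1/2)
8. 1200.0ms @ 3 + 400.0ms (1)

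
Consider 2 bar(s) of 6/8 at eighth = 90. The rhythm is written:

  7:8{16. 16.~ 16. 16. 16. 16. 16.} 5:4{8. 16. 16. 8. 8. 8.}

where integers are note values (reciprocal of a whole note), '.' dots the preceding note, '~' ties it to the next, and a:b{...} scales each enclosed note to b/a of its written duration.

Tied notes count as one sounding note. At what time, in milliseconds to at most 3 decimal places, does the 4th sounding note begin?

1. 0.0ms @ 0 + 571.429ms (6/7)
2. 571.429ms @ 6/7 + 1142.857ms (12/7)
3. 1714.286ms @ 18/7 + 571.429ms (6/7)
4. 2285.714ms @ 24/7 + 571.429ms (6/7)
5. 2857.143ms @ 30/7 + 571.429ms (6/7)
6. 3428.571ms @ 36/7 + 571.429ms (6/7)
7. 4000.0ms @ 6 + 800.0ms (6/5)
8. 4800.0ms @ 36/5 + 400.0ms (3/5)
9. 5200.0ms @ 39/5 + 400.0ms (3/5)
10. 5600.0ms @ 42/5 + 800.0ms (6/5)
11. 6400.0ms @ 48/5 + 800.0ms (6/5)
12. 7200.0ms @ 54/5 + 800.0ms (6/5)

note 4 onset = 24/7b = 2285.714ms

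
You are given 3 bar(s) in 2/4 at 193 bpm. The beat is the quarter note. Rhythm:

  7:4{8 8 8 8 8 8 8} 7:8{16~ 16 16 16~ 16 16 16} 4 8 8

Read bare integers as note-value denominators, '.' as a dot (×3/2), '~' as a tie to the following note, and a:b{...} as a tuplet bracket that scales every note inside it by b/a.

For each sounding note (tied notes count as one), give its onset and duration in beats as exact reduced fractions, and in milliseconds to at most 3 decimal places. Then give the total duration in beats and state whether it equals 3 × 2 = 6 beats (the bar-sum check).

1) 0.0ms=0b +88.823ms=2/7b
2) 88.823ms=2/7b +88.823ms=2/7b
3) 177.646ms=4/7b +88.823ms=2/7b
4) 266.469ms=6/7b +88.823ms=2/7b
5) 355.292ms=8/7b +88.823ms=2/7b
6) 444.115ms=10/7b +88.823ms=2/7b
7) 532.939ms=12/7b +88.823ms=2/7b
8) 621.762ms=2b +177.646ms=4/7b
9) 799.408ms=18/7b +88.823ms=2/7b
10) 888.231ms=20/7b +177.646ms=4/7b
11) 1065.877ms=24/7b +88.823ms=2/7b
12) 1154.7ms=26/7b +88.823ms=2/7b
13) 1243.523ms=4b +310.881ms=1b
14) 1554.404ms=5b +155.44ms=1/2b
15) 1709.845ms=11/2b +155.44ms=1/2b
Σ=6b of 6 (193bpm 2/4) — PASS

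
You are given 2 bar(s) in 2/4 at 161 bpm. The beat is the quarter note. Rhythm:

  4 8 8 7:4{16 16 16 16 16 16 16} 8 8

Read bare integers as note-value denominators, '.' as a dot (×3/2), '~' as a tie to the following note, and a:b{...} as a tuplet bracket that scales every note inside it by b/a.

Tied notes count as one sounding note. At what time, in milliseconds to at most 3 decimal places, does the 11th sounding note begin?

note 11 onset = 3b = 1118.012ms

1. 0.0ms @ 0 + 372.671ms (1)
2. 372.671ms @ 1 + 186.335ms (1/2)
3. 559.006ms @ 3/2 + 186.335ms (1/2)
4. 745.342ms @ 2 + 53.239ms (1/7)
5. 798.58ms @ 15/7 + 53.239ms (1/7)
6. 851.819ms @ 16/7 + 53.239ms (1/7)
7. 905.058ms @ 17/7 + 53.239ms (1/7)
8. 958.296ms @ 18/7 + 53.239ms (1/7)
9. 1011.535ms @ 19/7 + 53.239ms (1/7)
10. 1064.774ms @ 20/7 + 53.239ms (1/7)
11. 1118.012ms @ 3 + 186.335ms (1/2)
12. 1304.348ms @ 7/2 + 186.335ms (1/2)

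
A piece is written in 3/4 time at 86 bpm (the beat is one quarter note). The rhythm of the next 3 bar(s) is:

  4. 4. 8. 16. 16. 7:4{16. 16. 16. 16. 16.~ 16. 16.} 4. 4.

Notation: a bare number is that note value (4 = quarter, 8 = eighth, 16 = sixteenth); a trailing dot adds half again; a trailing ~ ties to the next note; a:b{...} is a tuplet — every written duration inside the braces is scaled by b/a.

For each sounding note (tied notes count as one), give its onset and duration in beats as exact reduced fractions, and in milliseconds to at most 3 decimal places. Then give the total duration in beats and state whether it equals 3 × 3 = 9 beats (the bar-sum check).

1) 0.0ms=0b +1046.512ms=3/2b
2) 1046.512ms=3/2b +1046.512ms=3/2b
3) 2093.023ms=3b +523.256ms=3/4b
4) 2616.279ms=15/4b +261.628ms=3/8b
5) 2877.907ms=33/8b +261.628ms=3/8b
6) 3139.535ms=9/2b +149.502ms=3/14b
7) 3289.037ms=33/7b +149.502ms=3/14b
8) 3438.538ms=69/14b +149.502ms=3/14b
9) 3588.04ms=36/7b +149.502ms=3/14b
10) 3737.542ms=75/14b +299.003ms=3/7b
11) 4036.545ms=81/14b +149.502ms=3/14b
12) 4186.047ms=6b +1046.512ms=3/2b
13) 5232.558ms=15/2b +1046.512ms=3/2b
Σ=9b of 9 (86bpm 3/4) — PASS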